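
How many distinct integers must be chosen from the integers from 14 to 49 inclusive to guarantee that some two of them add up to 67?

Two chosen integers sum to 67 exactly when both halves of some pair {x, 67−x} with 18 ≤ x ≤ 67−x ≤ 49 are chosen — 16 such pairs.
The remaining 4 elements (those with no distinct partner in range) can never complete a 67-sum, so the worst case takes all of them and one from each pair: 4 + 16 = 20.
By the pigeonhole principle, the 21st integer has to be the second member of some pair, so 20 + 1 = 21.

21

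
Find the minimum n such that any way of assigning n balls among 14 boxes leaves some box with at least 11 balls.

With 140 balls one could put exactly 10 in each of the 14 boxes, and no box would reach 11.
One more ball must land in a box that already has 10, giving it 11.
So 14 × 10 + 1 = 141 balls are required.

141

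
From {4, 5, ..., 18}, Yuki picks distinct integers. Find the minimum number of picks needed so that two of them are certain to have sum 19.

A set avoiding the sum 19 can contain at most one of each pair {x, 19−x}, plus the 3 elements whose complement lies outside the range.
The integers 10, …, 18 (9 of them) are such a set: any two sum to at least 10+11 = 21 > 19.
Any 10th integer completes one of the 6 pairs, so 10 choices force a sum of 19.

10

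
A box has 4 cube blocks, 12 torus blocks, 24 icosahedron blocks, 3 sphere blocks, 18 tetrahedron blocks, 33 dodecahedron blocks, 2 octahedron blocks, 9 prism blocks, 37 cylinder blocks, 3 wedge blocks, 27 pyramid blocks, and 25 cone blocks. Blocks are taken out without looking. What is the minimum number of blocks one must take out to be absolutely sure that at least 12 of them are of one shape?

99

Put each drawn block into a box by shape. The largest draw with every box below 12 takes min(count, 11) from each shape; shapes with fewer than 11 contribute all they have.
Σ min(cᵢ, 11) = 4 + 11 + 11 + 3 + 11 + 11 + 2 + 9 + 11 + 3 + 11 + 11 = 98.
Draw number 98 + 1 = 99 must push one box to 12.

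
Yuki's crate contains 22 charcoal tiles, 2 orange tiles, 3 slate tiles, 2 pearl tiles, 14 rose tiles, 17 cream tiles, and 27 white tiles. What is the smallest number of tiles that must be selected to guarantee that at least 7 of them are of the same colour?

Pigeonhole: the 7 colours are the holes; the tiles drawn are the pigeons.
To avoid 7 of any one colour, the worst case takes at most 6 of each colour, or every tile of a colour that has fewer than 6.
That gives 6 + 2 + 3 + 2 + 6 + 6 + 6 = 31 tiles with no colour reaching 7.
The next tile forces some colour to 7, so 31 + 1 = 32.

32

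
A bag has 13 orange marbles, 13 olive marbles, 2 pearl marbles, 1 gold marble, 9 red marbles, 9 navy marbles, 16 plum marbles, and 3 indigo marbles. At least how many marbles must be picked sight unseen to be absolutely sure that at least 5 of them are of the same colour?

27

Pigeonhole: put each drawn marble into a box by colour. The largest draw with every box below 5 takes min(count, 4) from each colour; colours with fewer than 4 contribute all they have.
Σ min(cᵢ, 4) = 4 + 4 + 2 + 1 + 4 + 4 + 4 + 3 = 26.
Draw number 26 + 1 = 27 must push one box to 5.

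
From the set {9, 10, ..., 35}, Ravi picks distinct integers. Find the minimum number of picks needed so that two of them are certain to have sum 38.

18

A set avoiding the sum 38 can contain at most one of each pair {x, 38−x}, plus the 7 elements whose complement lies outside the range or equal to its own complement.
The integers 19, …, 35 (17 of them) are such a set: any two sum to at least 19+20 = 39 > 38.
Any 18th integer completes one of the 10 pairs, so 18 choices force a sum of 38.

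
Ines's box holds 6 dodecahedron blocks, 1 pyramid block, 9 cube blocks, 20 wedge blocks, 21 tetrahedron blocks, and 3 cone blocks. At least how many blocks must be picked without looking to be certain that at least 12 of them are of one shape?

42

An adversary could hand out at most 11 blocks per shape (4 shapes run out sooner): 6 + 1 + 9 + 11 + 11 + 3 = 41 blocks and still no shape has 12.
By pigeonhole, one more block lands in a shape already at 11, so 42 draws are enough and 41 are not.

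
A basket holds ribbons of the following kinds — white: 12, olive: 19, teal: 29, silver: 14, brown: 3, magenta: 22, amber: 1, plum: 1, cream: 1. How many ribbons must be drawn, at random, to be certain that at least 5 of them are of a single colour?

By pigeonhole, put each drawn ribbon into a box by colour. The largest draw with every box below 5 takes min(count, 4) from each colour; colours with fewer than 4 contribute all they have.
Σ min(cᵢ, 4) = 4 + 4 + 4 + 4 + 3 + 4 + 1 + 1 + 1 = 26.
Draw number 26 + 1 = 27 must push one box to 5.

27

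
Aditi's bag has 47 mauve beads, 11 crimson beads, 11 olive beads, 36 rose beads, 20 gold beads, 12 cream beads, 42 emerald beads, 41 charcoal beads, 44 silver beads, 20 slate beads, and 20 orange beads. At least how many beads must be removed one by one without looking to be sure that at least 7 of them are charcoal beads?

In the worst case for collecting charcoal beads, every non-charcoal bead comes out first.
There are 47 + 11 + 11 + 36 + 20 + 12 + 42 + 44 + 20 + 20 = 263 non-charcoal beads altogether.
After those, each further bead must be charcoal, so 263 + 7 = 270 draws guarantee 7 charcoal beads.

270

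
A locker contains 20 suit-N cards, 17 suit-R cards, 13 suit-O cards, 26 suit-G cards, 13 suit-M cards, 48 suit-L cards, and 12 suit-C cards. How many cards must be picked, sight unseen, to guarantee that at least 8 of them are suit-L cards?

109

In the worst case for collecting suit-L cards, every non-suit-L card comes out first.
There are 20 + 17 + 13 + 26 + 13 + 12 = 101 non-suit-L cards altogether.
After those, each further card must be suit-L, so 101 + 8 = 109 draws guarantee 8 suit-L cards.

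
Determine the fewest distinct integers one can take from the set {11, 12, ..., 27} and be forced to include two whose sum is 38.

10

Two chosen integers sum to 38 exactly when both halves of some pair {x, 38−x} with 11 ≤ x ≤ 38−x ≤ 27 are chosen — 8 such pairs.
The remaining 1 element (those with no distinct partner in range) can never complete a 38-sum, so the worst case takes all of them and one from each pair: 1 + 8 = 9.
By pigeonhole, the 10th integer has to be the second member of some pair, so 9 + 1 = 10.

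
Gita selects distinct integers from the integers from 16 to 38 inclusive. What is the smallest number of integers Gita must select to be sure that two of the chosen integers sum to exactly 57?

Two chosen integers sum to 57 exactly when both halves of some pair {x, 57−x} with 19 ≤ x ≤ 57−x ≤ 38 are chosen — 10 such pairs.
The remaining 3 elements (those with no distinct partner in range) can never complete a 57-sum, so the worst case takes all of them and one from each pair: 3 + 10 = 13.
The 14th integer has to be the second member of some pair, so 13 + 1 = 14.

14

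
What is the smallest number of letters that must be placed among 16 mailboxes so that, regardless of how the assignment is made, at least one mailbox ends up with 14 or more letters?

209

With 208 letters one could put exactly 13 in each of the 16 mailboxes, and no mailbox would reach 14.
One more letter must land in a mailbox that already has 13, giving it 14.
So 16 × 13 + 1 = 209 letters are required.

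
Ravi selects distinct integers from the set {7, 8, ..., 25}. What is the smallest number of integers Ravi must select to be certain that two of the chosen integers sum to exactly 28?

Two chosen integers sum to 28 exactly when both halves of some pair {x, 28−x} with 7 ≤ x ≤ 28−x ≤ 21 are chosen — 7 such pairs.
The remaining 5 elements (those with no distinct partner in range) can never complete a 28-sum, so the worst case takes all of them and one from each pair: 5 + 7 = 12.
The 13th integer has to be the second member of some pair, so 12 + 1 = 13.

13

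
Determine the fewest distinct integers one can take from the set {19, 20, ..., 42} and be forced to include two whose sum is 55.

Two chosen integers sum to 55 exactly when both halves of some pair {x, 55−x} with 19 ≤ x ≤ 55−x ≤ 36 are chosen — 9 such pairs.
The remaining 6 elements (those with no distinct partner in range) can never complete a 55-sum, so the worst case takes all of them and one from each pair: 6 + 9 = 15.
By the pigeonhole principle, the 16th integer has to be the second member of some pair, so 15 + 1 = 16.

16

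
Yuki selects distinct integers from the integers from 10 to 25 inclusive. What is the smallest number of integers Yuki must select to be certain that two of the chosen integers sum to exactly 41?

12

Two chosen integers sum to 41 exactly when both halves of some pair {x, 41−x} with 16 ≤ x ≤ 41−x ≤ 25 are chosen — 5 such pairs.
The remaining 6 elements (those with no distinct partner in range) can never complete a 41-sum, so the worst case takes all of them and one from each pair: 6 + 5 = 11.
The 12th integer has to be the second member of some pair, so 11 + 1 = 12.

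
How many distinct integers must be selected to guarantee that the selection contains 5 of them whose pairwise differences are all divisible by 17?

69

Integers whose pairwise differences are multiples of 17 are exactly those sharing a remainder mod 17. By pigeonhole, the 17 residue classes mod 17 are the pigeonholes.
With 68 integers one could put 4 in each residue class and have no class reach 5.
The 69th integer pushes some class to 5, so 17·4 + 1 = 69.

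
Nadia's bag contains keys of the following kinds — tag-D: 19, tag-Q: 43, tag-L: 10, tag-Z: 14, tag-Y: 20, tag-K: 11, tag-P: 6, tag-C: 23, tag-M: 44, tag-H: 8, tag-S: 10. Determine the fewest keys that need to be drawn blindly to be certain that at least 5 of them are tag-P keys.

207

In the worst case for collecting tag-P keys, every non-tag-P key comes out first.
There are 19 + 43 + 10 + 14 + 20 + 11 + 23 + 44 + 8 + 10 = 202 non-tag-P keys altogether.
After those, each further key must be tag-P, so 202 + 5 = 207 draws guarantee 5 tag-P keys.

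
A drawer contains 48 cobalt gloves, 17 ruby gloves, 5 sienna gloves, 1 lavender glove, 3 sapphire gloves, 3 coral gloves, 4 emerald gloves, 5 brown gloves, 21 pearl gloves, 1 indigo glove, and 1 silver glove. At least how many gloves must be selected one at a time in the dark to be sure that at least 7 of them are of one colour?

42

An adversary could hand out at most 6 gloves per colour (8 colours run out sooner): 6 + 6 + 5 + 1 + 3 + 3 + 4 + 5 + 6 + 1 + 1 = 41 gloves and still no colour has 7.
Pigeonhole: one more glove lands in a colour already at 6, so 42 draws are enough and 41 are not.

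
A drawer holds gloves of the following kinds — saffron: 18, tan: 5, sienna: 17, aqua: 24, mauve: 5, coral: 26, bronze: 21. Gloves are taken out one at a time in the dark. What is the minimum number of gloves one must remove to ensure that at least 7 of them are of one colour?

41

The 7 colours are the holes; the gloves drawn are the pigeons.
To avoid 7 of any one colour, the worst case takes at most 6 of each colour, or every glove of a colour that has fewer than 6.
That gives 6 + 5 + 6 + 6 + 5 + 6 + 6 = 40 gloves with no colour reaching 7.
The next glove forces some colour to 7, so 40 + 1 = 41.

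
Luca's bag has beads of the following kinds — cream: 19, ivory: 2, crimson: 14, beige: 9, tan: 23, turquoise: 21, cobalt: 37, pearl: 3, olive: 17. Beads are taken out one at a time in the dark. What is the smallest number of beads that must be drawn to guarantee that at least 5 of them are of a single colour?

An adversary could hand out at most 4 beads per colour (ivory, pearl run out sooner): 4 + 2 + 4 + 4 + 4 + 4 + 4 + 3 + 4 = 33 beads and still no colour has 5.
One more bead lands in a colour already at 4, so 34 draws are enough and 33 are not.

34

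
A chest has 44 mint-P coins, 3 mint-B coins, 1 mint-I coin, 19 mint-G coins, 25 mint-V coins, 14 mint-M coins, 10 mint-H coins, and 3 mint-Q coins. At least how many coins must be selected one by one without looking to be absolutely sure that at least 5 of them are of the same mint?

An adversary could hand out at most 4 coins per mint (mint-B, mint-I, mint-Q run out sooner): 4 + 3 + 1 + 4 + 4 + 4 + 4 + 3 = 27 coins and still no mint has 5.
By pigeonhole, one more coin lands in a mint already at 4, so 28 draws are enough and 27 are not.

28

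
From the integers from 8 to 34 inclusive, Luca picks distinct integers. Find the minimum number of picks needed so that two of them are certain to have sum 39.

A set avoiding the sum 39 can contain at most one of each pair {x, 39−x}, plus the 3 elements whose complement lies outside the range.
The integers 20, …, 34 (15 of them) are such a set: any two sum to at least 20+21 = 41 > 39.
By pigeonhole, any 16th integer completes one of the 12 pairs, so 16 choices force a sum of 39.

16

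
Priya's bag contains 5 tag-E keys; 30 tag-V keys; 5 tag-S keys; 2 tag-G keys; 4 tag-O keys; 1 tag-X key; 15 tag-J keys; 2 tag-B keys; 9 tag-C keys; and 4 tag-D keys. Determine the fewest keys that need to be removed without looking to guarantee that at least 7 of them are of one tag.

By the pigeonhole principle, put each drawn key into a box by tag. The largest draw with every box below 7 takes min(count, 6) from each tag; tags with fewer than 6 contribute all they have.
Σ min(cᵢ, 6) = 5 + 6 + 5 + 2 + 4 + 1 + 6 + 2 + 6 + 4 = 41.
Draw number 41 + 1 = 42 must push one box to 7.

42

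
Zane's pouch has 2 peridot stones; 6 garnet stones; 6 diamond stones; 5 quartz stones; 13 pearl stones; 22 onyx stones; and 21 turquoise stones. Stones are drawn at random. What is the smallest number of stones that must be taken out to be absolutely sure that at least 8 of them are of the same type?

By the pigeonhole principle, the 7 types are the holes; the stones drawn are the pigeons.
To avoid 8 of any one type, the worst case takes at most 7 of each type, or every stone of a type that has fewer than 7.
That gives 2 + 6 + 6 + 5 + 7 + 7 + 7 = 40 stones with no type reaching 8.
The next stone forces some type to 8, so 40 + 1 = 41.

41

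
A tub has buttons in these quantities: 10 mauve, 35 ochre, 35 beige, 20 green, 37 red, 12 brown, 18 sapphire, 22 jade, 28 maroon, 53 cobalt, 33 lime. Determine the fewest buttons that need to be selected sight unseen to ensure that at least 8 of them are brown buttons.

299

In the worst case for collecting brown buttons, every non-brown button comes out first.
There are 10 + 35 + 35 + 20 + 37 + 18 + 22 + 28 + 53 + 33 = 291 non-brown buttons altogether.
After those, each further button must be brown, so 291 + 8 = 299 draws guarantee 8 brown buttons.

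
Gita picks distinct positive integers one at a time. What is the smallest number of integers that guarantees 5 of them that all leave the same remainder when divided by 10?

The 10 residue classes mod 10 are the pigeonholes.
With 40 integers one could put 4 in each residue class and have no class reach 5.
The 41st integer pushes some class to 5, so 10·4 + 1 = 41.

41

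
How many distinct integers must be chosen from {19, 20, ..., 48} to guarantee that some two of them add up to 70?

Two chosen integers sum to 70 exactly when both halves of some pair {x, 70−x} with 22 ≤ x ≤ 70−x ≤ 48 are chosen — 13 such pairs.
The remaining 4 elements (those with no distinct partner in range) can never complete a 70-sum, so the worst case takes all of them and one from each pair: 4 + 13 = 17.
The 18th integer has to be the second member of some pair, so 17 + 1 = 18.

18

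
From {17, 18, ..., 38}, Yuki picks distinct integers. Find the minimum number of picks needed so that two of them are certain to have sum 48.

16

A set avoiding the sum 48 can contain at most one of each pair {x, 48−x}, plus the 8 elements whose complement lies outside the range or equal to its own complement.
The integers 24, …, 38 (15 of them) are such a set: any two sum to at least 24+25 = 49 > 48.
Pigeonhole: any 16th integer completes one of the 7 pairs, so 16 choices force a sum of 48.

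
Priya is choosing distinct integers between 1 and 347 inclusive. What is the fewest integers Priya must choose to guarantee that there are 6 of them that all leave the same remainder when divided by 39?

196

The 39 residue classes mod 39 are the pigeonholes.
With 195 integers one could put 5 in each residue class and have no class reach 6.
The 196th integer pushes some class to 6, so 39·5 + 1 = 196.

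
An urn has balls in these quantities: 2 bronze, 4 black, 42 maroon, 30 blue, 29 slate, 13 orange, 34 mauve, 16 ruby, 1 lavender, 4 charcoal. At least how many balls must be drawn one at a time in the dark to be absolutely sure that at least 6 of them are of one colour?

42

Put each drawn ball into a box by colour. The largest draw with every box below 6 takes min(count, 5) from each colour; colours with fewer than 5 contribute all they have.
Σ min(cᵢ, 5) = 2 + 4 + 5 + 5 + 5 + 5 + 5 + 5 + 1 + 4 = 41.
Draw number 41 + 1 = 42 must push one box to 6.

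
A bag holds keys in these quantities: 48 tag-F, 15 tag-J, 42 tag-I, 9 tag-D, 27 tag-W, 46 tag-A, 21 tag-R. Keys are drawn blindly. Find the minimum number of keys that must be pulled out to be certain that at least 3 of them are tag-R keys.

In the worst case for collecting tag-R keys, every non-tag-R key comes out first.
There are 48 + 15 + 42 + 9 + 27 + 46 = 187 non-tag-R keys altogether.
After those, each further key must be tag-R, so 187 + 3 = 190 draws guarantee 3 tag-R keys.

190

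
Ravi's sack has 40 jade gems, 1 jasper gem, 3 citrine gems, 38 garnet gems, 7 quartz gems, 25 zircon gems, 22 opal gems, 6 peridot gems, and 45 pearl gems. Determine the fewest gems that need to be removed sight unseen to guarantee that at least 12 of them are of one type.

73

The 9 types are the holes; the gems drawn are the pigeons.
To avoid 12 of any one type, the worst case takes at most 11 of each type, or every gem of a type that has fewer than 11.
That gives 11 + 1 + 3 + 11 + 7 + 11 + 11 + 6 + 11 = 72 gems with no type reaching 12.
The next gem forces some type to 12, so 72 + 1 = 73.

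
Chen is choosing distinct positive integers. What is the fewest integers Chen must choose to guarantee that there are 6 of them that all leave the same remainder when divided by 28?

141

The 28 residue classes mod 28 are the pigeonholes.
With 140 integers one could put 5 in each residue class and have no class reach 6.
The 141st integer pushes some class to 6, so 28·5 + 1 = 141.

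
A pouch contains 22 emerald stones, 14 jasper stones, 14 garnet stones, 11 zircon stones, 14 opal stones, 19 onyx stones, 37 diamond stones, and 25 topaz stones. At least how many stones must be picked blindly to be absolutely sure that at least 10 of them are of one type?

73

Put each drawn stone into a box by type. The largest draw with every box below 10 takes min(count, 9) from each type.
Σ min(cᵢ, 9) = 9 + 9 + 9 + 9 + 9 + 9 + 9 + 9 = 72.
Draw number 72 + 1 = 73 must push one box to 10.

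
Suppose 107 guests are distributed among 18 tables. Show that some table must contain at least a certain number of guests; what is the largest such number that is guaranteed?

By pigeonhole, the 18 tables are the holes and the 107 guests are the pigeons.
If every table held at most 5 guests, the total would be at most 18 × 5 = 90, which is less than 107.
So some table holds at least ⌈107/18⌉ = 6 guests.

6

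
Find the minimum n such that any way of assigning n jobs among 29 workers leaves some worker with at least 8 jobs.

With 203 jobs one could put exactly 7 in each of the 29 workers, and no worker would reach 8.
Pigeonhole: one more job must land in a worker that already has 7, giving it 8.
So 29 × 7 + 1 = 204 jobs are required.

204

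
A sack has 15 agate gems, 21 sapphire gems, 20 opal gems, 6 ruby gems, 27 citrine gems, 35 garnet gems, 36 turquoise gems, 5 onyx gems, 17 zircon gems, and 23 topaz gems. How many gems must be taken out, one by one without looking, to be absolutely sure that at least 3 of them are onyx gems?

203

In the worst case for collecting onyx gems, every non-onyx gem comes out first.
There are 15 + 21 + 20 + 6 + 27 + 35 + 36 + 17 + 23 = 200 non-onyx gems altogether.
After those, each further gem must be onyx, so 200 + 3 = 203 draws guarantee 3 onyx gems.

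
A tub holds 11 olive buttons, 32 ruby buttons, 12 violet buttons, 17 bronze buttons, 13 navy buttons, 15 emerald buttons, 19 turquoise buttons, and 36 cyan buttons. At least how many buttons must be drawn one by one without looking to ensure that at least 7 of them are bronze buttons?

In the worst case for collecting bronze buttons, every non-bronze button comes out first.
There are 11 + 32 + 12 + 13 + 15 + 19 + 36 = 138 non-bronze buttons altogether.
After those, each further button must be bronze, so 138 + 7 = 145 draws guarantee 7 bronze buttons.

145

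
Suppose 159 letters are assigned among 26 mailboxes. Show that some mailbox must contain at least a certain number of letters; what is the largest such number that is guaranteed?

Pigeonhole: the 26 mailboxes are the holes and the 159 letters are the pigeons.
If every mailbox held at most 6 letters, the total would be at most 26 × 6 = 156, which is less than 159.
So some mailbox holds at least ⌈159/26⌉ = 7 letters.

7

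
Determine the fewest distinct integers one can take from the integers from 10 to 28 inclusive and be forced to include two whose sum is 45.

14

Group the elements by complementary pair {x, 45−x}: {17,28}, {18,27}, {19,26}, …, giving 6 two-element pairs and 7 integers whose partner 45−x falls outside [10,28].
By the pigeonhole principle, treating each of those 13 groups as a pigeonhole, one can pick one integer per group — 13 integers — with no two summing to 45.
The 14th integer lands in an occupied pair, forcing a sum of 45.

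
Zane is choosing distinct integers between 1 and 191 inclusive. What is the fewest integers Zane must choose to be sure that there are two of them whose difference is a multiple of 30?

Integers whose pairwise differences are multiples of 30 are exactly those sharing a remainder mod 30. By pigeonhole, the 30 residue classes mod 30 are the pigeonholes.
With 30 integers one could put 1 in each residue class and have no class reach 2.
The 31st integer pushes some class to 2, so 30·1 + 1 = 31.

31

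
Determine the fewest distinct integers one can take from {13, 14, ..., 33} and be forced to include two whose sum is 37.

16

Group the elements by complementary pair {x, 37−x}: {13,24}, {14,23}, {15,22}, …, giving 6 two-element pairs and 9 integers whose partner 37−x falls outside [13,33].
By the pigeonhole principle, treating each of those 15 groups as a pigeonhole, one can pick one integer per group — 15 integers — with no two summing to 37.
The 16th integer lands in an occupied pair, forcing a sum of 37.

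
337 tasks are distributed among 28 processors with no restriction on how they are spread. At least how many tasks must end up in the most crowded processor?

The 28 processors are the holes and the 337 tasks are the pigeons.
If every processor held at most 12 tasks, the total would be at most 28 × 12 = 336, which is less than 337.
So some processor holds at least ⌈337/28⌉ = 13 tasks.

13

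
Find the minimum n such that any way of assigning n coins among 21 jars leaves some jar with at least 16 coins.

With 315 coins one could put exactly 15 in each of the 21 jars, and no jar would reach 16.
By the pigeonhole principle, one more coin must land in a jar that already has 15, giving it 16.
So 21 × 15 + 1 = 316 coins are required.

316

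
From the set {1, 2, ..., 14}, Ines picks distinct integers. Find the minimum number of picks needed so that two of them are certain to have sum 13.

9

Group the elements by complementary pair {x, 13−x}: {1,12}, {2,11}, {3,10}, …, giving 6 two-element pairs and 2 integers whose partner 13−x falls outside [1,14].
Treating each of those 8 groups as a pigeonhole, one can pick one integer per group — 8 integers — with no two summing to 13.
The 9th integer lands in an occupied pair, forcing a sum of 13.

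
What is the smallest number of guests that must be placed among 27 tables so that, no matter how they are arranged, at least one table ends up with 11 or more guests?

With 270 guests one could put exactly 10 in each of the 27 tables, and no table would reach 11.
One more guest must land in a table that already has 10, giving it 11.
So 27 × 10 + 1 = 271 guests are required.

271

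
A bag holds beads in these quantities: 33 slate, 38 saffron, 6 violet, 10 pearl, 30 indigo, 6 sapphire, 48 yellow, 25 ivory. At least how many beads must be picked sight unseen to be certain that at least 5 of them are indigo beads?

171

In the worst case for collecting indigo beads, every non-indigo bead comes out first.
There are 33 + 38 + 6 + 10 + 6 + 48 + 25 = 166 non-indigo beads altogether.
After those, each further bead must be indigo, so 166 + 5 = 171 draws guarantee 5 indigo beads.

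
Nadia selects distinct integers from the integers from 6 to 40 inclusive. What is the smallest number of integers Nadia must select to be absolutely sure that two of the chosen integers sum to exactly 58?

Group the elements by complementary pair {x, 58−x}: {18,40}, {19,39}, {20,38}, …, giving 11 two-element pairs, the single value 29 (it cannot pair with itself since the integers are distinct), and 12 integers whose partner 58−x falls outside [6,40].
Pigeonhole: treating each of those 24 groups as a pigeonhole, one can pick one integer per group — 24 integers — with no two summing to 58.
The 25th integer lands in an occupied pair, forcing a sum of 58.

25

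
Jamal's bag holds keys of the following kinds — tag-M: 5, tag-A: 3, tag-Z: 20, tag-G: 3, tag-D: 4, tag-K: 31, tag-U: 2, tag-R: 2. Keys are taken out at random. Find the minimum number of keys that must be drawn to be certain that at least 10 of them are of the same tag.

38

An adversary could hand out at most 9 keys per tag (6 tags run out sooner): 5 + 3 + 9 + 3 + 4 + 9 + 2 + 2 = 37 keys and still no tag has 10.
Pigeonhole: one more key lands in a tag already at 9, so 38 draws are enough and 37 are not.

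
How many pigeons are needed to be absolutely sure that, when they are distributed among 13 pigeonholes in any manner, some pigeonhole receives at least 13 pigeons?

157

With 156 pigeons one could put exactly 12 in each of the 13 pigeonholes, and no pigeonhole would reach 13.
Pigeonhole: one more pigeon must land in a pigeonhole that already has 12, giving it 13.
So 13 × 12 + 1 = 157 pigeons are required.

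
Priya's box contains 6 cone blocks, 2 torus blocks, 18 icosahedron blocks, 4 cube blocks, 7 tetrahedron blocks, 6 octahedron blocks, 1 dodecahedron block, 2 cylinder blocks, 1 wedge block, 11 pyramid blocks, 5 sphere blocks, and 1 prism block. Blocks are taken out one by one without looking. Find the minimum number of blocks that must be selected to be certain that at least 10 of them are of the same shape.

The 12 shapes are the holes; the blocks drawn are the pigeons.
To avoid 10 of any one shape, the worst case takes at most 9 of each shape, or every block of a shape that has fewer than 9.
That gives 6 + 2 + 9 + 4 + 7 + 6 + 1 + 2 + 1 + 9 + 5 + 1 = 53 blocks with no shape reaching 10.
The next block forces some shape to 10, so 53 + 1 = 54.

54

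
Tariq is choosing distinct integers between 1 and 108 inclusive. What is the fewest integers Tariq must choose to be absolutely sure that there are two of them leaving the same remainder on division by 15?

The 15 residue classes mod 15 are the pigeonholes.
With 15 integers one could put 1 in each residue class and have no class reach 2.
The 16th integer pushes some class to 2, so 15·1 + 1 = 16.

16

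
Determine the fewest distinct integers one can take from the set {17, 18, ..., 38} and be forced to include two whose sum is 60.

15

Two chosen integers sum to 60 exactly when both halves of some pair {x, 60−x} with 22 ≤ x ≤ 60−x ≤ 38 are chosen — 8 such pairs.
The remaining 6 elements (those with no distinct partner in range) can never complete a 60-sum, so the worst case takes all of them and one from each pair: 6 + 8 = 14.
By pigeonhole, the 15th integer has to be the second member of some pair, so 14 + 1 = 15.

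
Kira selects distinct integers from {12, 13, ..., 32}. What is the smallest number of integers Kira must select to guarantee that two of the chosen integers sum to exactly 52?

Two chosen integers sum to 52 exactly when both halves of some pair {x, 52−x} with 20 ≤ x ≤ 52−x ≤ 32 are chosen — 6 such pairs.
The remaining 9 elements (those with no distinct partner in range) can never complete a 52-sum, so the worst case takes all of them and one from each pair: 9 + 6 = 15.
By pigeonhole, the 16th integer has to be the second member of some pair, so 15 + 1 = 16.

16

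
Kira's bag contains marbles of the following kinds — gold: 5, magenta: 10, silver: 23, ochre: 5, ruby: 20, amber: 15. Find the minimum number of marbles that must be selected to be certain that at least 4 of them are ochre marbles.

77

In the worst case for collecting ochre marbles, every non-ochre marble comes out first.
There are 5 + 10 + 23 + 20 + 15 = 73 non-ochre marbles altogether.
After those, each further marble must be ochre, so 73 + 4 = 77 draws guarantee 4 ochre marbles.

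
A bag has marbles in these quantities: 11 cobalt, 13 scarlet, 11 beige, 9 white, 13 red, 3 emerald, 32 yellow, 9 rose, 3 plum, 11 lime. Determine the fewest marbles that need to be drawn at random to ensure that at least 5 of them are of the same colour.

39

By pigeonhole, put each drawn marble into a box by colour. The largest draw with every box below 5 takes min(count, 4) from each colour; colours with fewer than 4 contribute all they have.
Σ min(cᵢ, 4) = 4 + 4 + 4 + 4 + 4 + 3 + 4 + 4 + 3 + 4 = 38.
Draw number 38 + 1 = 39 must push one box to 5.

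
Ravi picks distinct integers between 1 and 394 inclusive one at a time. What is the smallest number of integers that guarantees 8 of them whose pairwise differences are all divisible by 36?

253

Integers whose pairwise differences are multiples of 36 are exactly those sharing a remainder mod 36. By pigeonhole, the 36 residue classes mod 36 are the pigeonholes.
With 252 integers one could put 7 in each residue class and have no class reach 8.
The 253rd integer pushes some class to 8, so 36·7 + 1 = 253.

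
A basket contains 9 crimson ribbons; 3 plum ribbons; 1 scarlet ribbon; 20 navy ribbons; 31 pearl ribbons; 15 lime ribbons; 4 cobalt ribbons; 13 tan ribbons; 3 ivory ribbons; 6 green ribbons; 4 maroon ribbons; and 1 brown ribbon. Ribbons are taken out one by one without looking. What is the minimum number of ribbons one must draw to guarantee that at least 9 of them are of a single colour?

63

An adversary could hand out at most 8 ribbons per colour (7 colours run out sooner): 8 + 3 + 1 + 8 + 8 + 8 + 4 + 8 + 3 + 6 + 4 + 1 = 62 ribbons and still no colour has 9.
One more ribbon lands in a colour already at 8, so 63 draws are enough and 62 are not.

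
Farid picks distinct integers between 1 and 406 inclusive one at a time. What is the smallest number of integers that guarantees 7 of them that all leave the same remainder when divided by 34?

The 34 residue classes mod 34 are the pigeonholes.
With 204 integers one could put 6 in each residue class and have no class reach 7.
The 205th integer pushes some class to 7, so 34·6 + 1 = 205.

205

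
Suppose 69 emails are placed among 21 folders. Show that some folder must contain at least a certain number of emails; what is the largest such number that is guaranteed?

4

Pigeonhole: the 21 folders are the holes and the 69 emails are the pigeons.
If every folder held at most 3 emails, the total would be at most 21 × 3 = 63, which is less than 69.
So some folder holds at least ⌈69/21⌉ = 4 emails.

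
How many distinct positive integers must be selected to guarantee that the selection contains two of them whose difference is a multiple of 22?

Integers whose pairwise differences are multiples of 22 are exactly those sharing a remainder mod 22. Pigeonhole: the 22 residue classes mod 22 are the pigeonholes.
With 22 integers one could put 1 in each residue class and have no class reach 2.
The 23rd integer pushes some class to 2, so 22·1 + 1 = 23.

23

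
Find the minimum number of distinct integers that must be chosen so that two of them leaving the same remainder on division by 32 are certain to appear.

Pigeonhole: the 32 residue classes mod 32 are the pigeonholes.
With 32 integers one could put 1 in each residue class and have no class reach 2.
The 33rd integer pushes some class to 2, so 32·1 + 1 = 33.

33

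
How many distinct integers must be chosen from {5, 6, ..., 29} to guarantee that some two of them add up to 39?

16

Group the elements by complementary pair {x, 39−x}: {10,29}, {11,28}, {12,27}, …, giving 10 two-element pairs and 5 integers whose partner 39−x falls outside [5,29].
Treating each of those 15 groups as a pigeonhole, one can pick one integer per group — 15 integers — with no two summing to 39.
The 16th integer lands in an occupied pair, forcing a sum of 39.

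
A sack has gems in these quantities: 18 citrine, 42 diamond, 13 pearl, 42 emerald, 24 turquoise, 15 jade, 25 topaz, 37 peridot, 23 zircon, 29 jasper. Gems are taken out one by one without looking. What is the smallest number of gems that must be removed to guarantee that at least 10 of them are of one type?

91

Pigeonhole: put each drawn gem into a box by type. The largest draw with every box below 10 takes min(count, 9) from each type.
Σ min(cᵢ, 9) = 9 + 9 + 9 + 9 + 9 + 9 + 9 + 9 + 9 + 9 = 90.
Draw number 90 + 1 = 91 must push one box to 10.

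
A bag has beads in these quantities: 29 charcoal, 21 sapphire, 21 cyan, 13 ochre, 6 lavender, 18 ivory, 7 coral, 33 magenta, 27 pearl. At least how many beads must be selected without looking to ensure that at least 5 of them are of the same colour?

Put each drawn bead into a box by colour. The largest draw with every box below 5 takes min(count, 4) from each colour.
Σ min(cᵢ, 4) = 4 + 4 + 4 + 4 + 4 + 4 + 4 + 4 + 4 = 36.
Draw number 36 + 1 = 37 must push one box to 5.

37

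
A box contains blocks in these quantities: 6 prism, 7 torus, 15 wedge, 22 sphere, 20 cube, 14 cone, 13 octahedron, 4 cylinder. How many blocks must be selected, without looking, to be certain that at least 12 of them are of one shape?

Pigeonhole: put each drawn block into a box by shape. The largest draw with every box below 12 takes min(count, 11) from each shape; shapes with fewer than 11 contribute all they have.
Σ min(cᵢ, 11) = 6 + 7 + 11 + 11 + 11 + 11 + 11 + 4 = 72.
Draw number 72 + 1 = 73 must push one box to 12.

73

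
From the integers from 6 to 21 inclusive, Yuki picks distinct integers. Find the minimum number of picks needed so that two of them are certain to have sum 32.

Group the elements by complementary pair {x, 32−x}: {11,21}, {12,20}, {13,19}, …, giving 5 two-element pairs; the single value 16 (it cannot pair with itself since the integers are distinct); and 5 integers whose partner 32−x falls outside [6,21].
By the pigeonhole principle, treating each of those 11 groups as a pigeonhole, one can pick one integer per group — 11 integers — with no two summing to 32.
The 12th integer lands in an occupied pair, forcing a sum of 32.

12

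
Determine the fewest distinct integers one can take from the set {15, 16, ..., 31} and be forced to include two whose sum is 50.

12

A set avoiding the sum 50 can contain at most one of each pair {x, 50−x}, plus the 5 elements whose complement lies outside the range or equal to its own complement.
The integers 15, …, 25 (11 of them) are such a set: any two sum to at least 15+16 = 31 and at most 24+25 = 49 < 50.
By pigeonhole, any 12th integer completes one of the 6 pairs, so 12 choices force a sum of 50.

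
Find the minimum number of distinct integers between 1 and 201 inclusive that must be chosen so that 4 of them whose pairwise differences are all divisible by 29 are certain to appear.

Integers whose pairwise differences are multiples of 29 are exactly those sharing a remainder mod 29. By the pigeonhole principle, the 29 residue classes mod 29 are the pigeonholes.
With 87 integers one could put 3 in each residue class and have no class reach 4.
The 88th integer pushes some class to 4, so 29·3 + 1 = 88.

88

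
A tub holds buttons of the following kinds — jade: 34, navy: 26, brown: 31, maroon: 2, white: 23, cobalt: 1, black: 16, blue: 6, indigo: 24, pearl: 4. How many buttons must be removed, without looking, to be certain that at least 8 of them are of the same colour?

Pigeonhole: put each drawn button into a box by colour. The largest draw with every box below 8 takes min(count, 7) from each colour; colours with fewer than 7 contribute all they have.
Σ min(cᵢ, 7) = 7 + 7 + 7 + 2 + 7 + 1 + 7 + 6 + 7 + 4 = 55.
Draw number 55 + 1 = 56 must push one box to 8.

56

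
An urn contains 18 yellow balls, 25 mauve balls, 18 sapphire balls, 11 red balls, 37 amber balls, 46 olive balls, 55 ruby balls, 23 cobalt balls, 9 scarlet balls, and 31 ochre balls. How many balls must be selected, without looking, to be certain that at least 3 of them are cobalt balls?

In the worst case for collecting cobalt balls, every non-cobalt ball comes out first.
There are 18 + 25 + 18 + 11 + 37 + 46 + 55 + 9 + 31 = 250 non-cobalt balls altogether.
After those, each further ball must be cobalt, so 250 + 3 = 253 draws guarantee 3 cobalt balls.

253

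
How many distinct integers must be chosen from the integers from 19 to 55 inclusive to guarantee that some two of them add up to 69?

Group the elements by complementary pair {x, 69−x}: {19,50}, {20,49}, {21,48}, …, giving 16 two-element pairs and 5 integers whose partner 69−x falls outside [19,55].
Pigeonhole: treating each of those 21 groups as a pigeonhole, one can pick one integer per group — 21 integers — with no two summing to 69.
The 22nd integer lands in an occupied pair, forcing a sum of 69.

22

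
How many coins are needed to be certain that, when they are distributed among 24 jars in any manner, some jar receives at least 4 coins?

With 72 coins one could put exactly 3 in each of the 24 jars, and no jar would reach 4.
One more coin must land in a jar that already has 3, giving it 4.
So 24 × 3 + 1 = 73 coins are required.

73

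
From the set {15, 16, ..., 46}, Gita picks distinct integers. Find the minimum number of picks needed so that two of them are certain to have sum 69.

Group the elements by complementary pair {x, 69−x}: {23,46}, {24,45}, {25,44}, …, giving 12 two-element pairs and 8 integers whose partner 69−x falls outside [15,46].
By pigeonhole, treating each of those 20 groups as a pigeonhole, one can pick one integer per group — 20 integers — with no two summing to 69.
The 21st integer lands in an occupied pair, forcing a sum of 69.

21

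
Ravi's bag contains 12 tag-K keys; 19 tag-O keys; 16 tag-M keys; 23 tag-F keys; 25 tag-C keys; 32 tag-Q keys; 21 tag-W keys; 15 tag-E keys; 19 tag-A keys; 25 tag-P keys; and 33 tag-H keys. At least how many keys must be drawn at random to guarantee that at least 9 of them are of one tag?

89

An adversary could hand out at most 8 keys per tag: 8 + 8 + 8 + 8 + 8 + 8 + 8 + 8 + 8 + 8 + 8 = 88 keys and still no tag has 9.
Pigeonhole: one more key lands in a tag already at 8, so 89 draws are enough and 88 are not.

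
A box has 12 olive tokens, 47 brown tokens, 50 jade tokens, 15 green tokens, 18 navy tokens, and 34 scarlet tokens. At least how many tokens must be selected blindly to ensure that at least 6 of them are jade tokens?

In the worst case for collecting jade tokens, every non-jade token comes out first.
There are 12 + 47 + 15 + 18 + 34 = 126 non-jade tokens altogether.
After those, each further token must be jade, so 126 + 6 = 132 draws guarantee 6 jade tokens.

132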